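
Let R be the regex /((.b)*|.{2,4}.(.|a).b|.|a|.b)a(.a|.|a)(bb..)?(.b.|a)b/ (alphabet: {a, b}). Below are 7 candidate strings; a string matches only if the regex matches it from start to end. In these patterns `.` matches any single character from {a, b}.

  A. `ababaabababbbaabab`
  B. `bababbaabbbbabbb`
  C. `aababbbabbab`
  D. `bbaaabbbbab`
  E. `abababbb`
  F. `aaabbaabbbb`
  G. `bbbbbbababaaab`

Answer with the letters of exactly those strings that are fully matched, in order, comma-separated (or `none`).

A → match
B → match
C → match
D → match
E → match
F → match
G → match

A, B, C, D, E, F, G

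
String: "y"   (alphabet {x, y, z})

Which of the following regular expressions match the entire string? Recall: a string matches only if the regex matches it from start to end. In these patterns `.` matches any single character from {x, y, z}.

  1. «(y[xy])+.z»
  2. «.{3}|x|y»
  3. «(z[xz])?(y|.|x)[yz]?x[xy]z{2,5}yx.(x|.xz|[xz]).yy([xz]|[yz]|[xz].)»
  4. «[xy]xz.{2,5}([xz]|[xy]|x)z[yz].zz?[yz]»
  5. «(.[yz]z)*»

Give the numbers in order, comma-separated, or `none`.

1 → no match — must end with "z"
2 → match
3 → no match
4 → no match
5 → no match

2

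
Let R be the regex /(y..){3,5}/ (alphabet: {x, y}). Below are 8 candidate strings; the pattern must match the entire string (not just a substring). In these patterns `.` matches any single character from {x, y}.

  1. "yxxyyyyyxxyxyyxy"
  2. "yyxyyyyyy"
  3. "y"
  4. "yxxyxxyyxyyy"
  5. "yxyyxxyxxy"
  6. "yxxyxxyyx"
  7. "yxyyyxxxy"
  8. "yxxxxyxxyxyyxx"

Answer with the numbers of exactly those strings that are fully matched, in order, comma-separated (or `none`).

1 → no match
2 → match
3 → no match
4 → match
5 → no match
6 → match
7 → no match
8 → no match

2, 4, 6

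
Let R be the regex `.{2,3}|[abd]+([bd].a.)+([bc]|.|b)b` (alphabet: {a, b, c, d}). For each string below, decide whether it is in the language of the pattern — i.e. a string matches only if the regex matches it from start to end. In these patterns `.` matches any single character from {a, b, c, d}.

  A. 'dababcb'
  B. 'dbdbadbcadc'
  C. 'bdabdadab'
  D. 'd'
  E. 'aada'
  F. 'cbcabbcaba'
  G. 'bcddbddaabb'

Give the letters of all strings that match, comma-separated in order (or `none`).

C

A → no match
B → no match
C → match
D → no match
E → no match
F → no match
G → no match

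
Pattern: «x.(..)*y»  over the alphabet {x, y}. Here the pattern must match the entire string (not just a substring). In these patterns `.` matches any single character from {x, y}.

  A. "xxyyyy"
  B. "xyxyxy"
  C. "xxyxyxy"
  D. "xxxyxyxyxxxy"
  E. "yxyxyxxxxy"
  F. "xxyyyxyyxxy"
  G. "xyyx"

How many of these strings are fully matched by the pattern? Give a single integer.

2

A → no match
B → no match
C → match
D → no match
E → no match — must start with "x"
F → match
G → no match — must end with "y"
Total matched: 2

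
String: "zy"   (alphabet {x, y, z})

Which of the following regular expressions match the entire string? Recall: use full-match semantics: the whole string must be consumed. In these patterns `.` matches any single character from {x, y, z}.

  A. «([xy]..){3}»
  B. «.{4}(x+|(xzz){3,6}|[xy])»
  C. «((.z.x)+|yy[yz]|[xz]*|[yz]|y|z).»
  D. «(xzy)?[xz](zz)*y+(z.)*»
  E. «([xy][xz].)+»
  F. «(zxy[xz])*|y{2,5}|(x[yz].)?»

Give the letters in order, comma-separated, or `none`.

A → no match
B → no match
C → match
D → match
E → no match
F → no match

C, D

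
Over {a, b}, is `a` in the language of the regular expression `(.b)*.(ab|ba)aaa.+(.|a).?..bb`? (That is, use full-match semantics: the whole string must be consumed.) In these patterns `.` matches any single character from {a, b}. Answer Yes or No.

Every match must end with `bb`, but `a` does not.

No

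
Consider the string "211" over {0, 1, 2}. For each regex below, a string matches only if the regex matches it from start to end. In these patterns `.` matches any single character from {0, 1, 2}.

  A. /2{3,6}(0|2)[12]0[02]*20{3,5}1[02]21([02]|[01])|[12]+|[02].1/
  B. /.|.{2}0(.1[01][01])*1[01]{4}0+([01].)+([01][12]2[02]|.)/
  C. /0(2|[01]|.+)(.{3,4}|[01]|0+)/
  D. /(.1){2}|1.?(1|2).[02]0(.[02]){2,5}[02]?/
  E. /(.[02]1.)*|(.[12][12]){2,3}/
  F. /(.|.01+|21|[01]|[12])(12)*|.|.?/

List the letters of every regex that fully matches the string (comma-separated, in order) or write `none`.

A

A → match
B → no match
C → no match — must start with "0"
D → no match
E → no match
F → no match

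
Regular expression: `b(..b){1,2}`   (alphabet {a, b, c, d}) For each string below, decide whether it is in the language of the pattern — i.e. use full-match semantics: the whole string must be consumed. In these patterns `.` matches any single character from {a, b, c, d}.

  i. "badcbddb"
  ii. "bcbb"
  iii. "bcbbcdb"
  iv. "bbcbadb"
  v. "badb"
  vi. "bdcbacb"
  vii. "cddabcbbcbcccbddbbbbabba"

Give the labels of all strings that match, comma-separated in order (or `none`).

ii, iii, iv, v, vi

i → no match
ii → match
iii → match
iv → match
v → match
vi → match
vii → no match — must start with "b"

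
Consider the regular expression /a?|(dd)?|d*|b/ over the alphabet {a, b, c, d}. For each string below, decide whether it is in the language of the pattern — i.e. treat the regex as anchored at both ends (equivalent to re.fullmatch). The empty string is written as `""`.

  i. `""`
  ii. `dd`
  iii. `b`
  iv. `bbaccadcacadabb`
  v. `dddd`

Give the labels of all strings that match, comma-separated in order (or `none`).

i → match
ii → match
iii → match
iv → no match
v → match

i, ii, iii, v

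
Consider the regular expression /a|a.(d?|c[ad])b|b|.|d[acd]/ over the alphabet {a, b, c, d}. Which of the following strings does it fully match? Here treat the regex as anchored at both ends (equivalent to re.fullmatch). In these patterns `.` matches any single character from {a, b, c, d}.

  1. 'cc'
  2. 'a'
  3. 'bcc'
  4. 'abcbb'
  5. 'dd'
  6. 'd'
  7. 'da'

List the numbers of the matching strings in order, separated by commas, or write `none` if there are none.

2, 5, 6, 7

1 → no match
2 → match
3 → no match
4 → no match
5 → match
6 → match
7 → match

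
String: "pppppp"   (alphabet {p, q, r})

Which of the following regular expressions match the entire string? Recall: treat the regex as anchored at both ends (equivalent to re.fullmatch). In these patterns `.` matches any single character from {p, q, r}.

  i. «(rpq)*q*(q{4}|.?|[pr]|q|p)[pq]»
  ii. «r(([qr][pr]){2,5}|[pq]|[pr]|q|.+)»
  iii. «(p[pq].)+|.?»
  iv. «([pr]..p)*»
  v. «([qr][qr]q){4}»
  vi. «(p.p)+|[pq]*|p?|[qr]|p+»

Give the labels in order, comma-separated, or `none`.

iii, vi

i → no match
ii → no match — must start with "r"
iii → match
iv → no match
v → no match — must end with "q"
vi → match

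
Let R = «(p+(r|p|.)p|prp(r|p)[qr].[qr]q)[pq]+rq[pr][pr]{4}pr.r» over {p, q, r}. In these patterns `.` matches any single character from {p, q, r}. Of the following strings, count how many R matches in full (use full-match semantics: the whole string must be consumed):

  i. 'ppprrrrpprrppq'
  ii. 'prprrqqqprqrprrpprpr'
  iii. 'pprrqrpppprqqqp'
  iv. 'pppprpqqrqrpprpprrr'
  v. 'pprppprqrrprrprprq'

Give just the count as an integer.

i → no match — must end with 'r'
ii → match
iii → no match — must end with 'r'
iv → match
v → no match — must end with 'r'
Total matched: 2

2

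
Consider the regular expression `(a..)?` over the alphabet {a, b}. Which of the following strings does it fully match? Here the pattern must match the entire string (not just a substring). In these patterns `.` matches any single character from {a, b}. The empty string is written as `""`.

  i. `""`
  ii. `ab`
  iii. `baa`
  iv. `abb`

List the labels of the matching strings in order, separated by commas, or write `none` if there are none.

i → match
ii → no match
iii → no match
iv → match

i, iv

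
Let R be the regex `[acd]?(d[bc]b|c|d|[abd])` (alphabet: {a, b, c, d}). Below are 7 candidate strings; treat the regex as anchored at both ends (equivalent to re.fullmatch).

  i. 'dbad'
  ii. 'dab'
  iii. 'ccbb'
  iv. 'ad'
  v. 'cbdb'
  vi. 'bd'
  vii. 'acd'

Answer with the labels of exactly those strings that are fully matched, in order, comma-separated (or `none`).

i → no match
ii → no match
iii → no match
iv → match
v → no match
vi → no match
vii → no match

iv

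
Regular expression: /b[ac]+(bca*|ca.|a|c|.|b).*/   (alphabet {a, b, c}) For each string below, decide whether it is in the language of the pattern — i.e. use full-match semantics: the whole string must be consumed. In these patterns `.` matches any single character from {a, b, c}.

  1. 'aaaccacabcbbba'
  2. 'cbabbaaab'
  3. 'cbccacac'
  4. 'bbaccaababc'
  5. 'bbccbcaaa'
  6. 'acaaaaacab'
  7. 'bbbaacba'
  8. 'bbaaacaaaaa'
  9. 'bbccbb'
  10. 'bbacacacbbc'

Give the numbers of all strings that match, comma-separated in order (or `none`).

1 → no match — must start with 'b'
2 → no match — must start with 'b'
3 → no match — must start with 'b'
4 → no match
5 → no match
6 → no match — must start with 'b'
7 → no match
8 → no match
9 → no match
10 → no match

none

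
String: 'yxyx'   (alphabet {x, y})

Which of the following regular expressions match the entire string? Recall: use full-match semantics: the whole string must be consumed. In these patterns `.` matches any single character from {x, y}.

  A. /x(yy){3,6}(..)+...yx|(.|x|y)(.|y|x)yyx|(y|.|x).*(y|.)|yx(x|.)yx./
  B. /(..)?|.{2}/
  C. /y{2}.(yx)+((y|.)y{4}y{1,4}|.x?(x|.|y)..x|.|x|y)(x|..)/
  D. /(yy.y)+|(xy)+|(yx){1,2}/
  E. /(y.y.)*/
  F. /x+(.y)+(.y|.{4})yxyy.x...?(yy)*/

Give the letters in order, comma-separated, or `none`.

A → match
B → no match
C → no match
D → match
E → match
F → no match — must start with 'x'

A, D, E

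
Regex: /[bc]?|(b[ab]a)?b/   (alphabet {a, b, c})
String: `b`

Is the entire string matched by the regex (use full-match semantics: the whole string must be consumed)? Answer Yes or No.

Yes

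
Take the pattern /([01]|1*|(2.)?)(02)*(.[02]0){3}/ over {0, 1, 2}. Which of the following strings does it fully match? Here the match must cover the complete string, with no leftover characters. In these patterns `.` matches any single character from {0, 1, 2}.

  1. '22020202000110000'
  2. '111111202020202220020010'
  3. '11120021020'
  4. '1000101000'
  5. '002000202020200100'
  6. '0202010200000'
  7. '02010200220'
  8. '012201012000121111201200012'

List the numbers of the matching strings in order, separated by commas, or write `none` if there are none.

none

1 → no match
2 → no match
3. '11120021020' → no match
4. '1000101000' → no match
5 → no match
6 → no match
7. '02010200220' → no match
8 → no match — must end with '0'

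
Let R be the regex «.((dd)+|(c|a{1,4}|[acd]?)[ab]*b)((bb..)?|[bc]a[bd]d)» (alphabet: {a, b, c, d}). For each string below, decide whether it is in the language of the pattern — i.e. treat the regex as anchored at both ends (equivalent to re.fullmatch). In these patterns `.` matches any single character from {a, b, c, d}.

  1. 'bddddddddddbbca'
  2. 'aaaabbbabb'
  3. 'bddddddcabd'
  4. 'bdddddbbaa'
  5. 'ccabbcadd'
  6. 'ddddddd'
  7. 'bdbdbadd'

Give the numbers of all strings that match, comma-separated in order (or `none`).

1, 2, 3, 5, 6

1 → match
2. 'aaaabbbabb' → match
3. 'bddddddcabd' → match
4. 'bdddddbbaa' → no match
5. 'ccabbcadd' → match
6. 'ddddddd' → match
7. 'bdbdbadd' → no match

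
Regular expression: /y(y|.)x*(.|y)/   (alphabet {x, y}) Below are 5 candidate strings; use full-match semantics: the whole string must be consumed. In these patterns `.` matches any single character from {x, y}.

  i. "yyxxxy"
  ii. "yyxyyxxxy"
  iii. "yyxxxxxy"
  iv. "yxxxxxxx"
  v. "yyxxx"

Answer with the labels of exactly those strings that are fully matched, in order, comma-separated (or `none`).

i → match
ii → no match
iii → match
iv → match
v → match

i, iii, iv, v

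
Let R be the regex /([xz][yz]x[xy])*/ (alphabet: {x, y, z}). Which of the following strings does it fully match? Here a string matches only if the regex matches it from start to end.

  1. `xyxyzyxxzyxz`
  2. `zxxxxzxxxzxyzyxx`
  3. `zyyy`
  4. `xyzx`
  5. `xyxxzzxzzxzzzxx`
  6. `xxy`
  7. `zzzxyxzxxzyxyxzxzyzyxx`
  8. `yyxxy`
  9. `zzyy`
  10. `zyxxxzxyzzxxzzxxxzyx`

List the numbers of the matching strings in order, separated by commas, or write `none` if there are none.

1 → no match
2 → no match
3 → no match
4 → no match
5 → no match
6 → no match
7 → no match
8 → no match
9 → no match
10 → no match

none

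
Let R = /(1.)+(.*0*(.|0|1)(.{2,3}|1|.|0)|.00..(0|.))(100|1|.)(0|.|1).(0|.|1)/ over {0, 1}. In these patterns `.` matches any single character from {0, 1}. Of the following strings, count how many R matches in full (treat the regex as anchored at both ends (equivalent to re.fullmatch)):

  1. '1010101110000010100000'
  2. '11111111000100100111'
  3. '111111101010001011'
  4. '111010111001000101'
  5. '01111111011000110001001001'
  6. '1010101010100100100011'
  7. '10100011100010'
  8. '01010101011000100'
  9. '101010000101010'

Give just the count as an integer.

7

1 → match
2 → match
3 → match
4 → match
5 → no match — must start with '1'
6 → match
7 → match
8 → no match — must start with '1'
9 → match
Total matched: 7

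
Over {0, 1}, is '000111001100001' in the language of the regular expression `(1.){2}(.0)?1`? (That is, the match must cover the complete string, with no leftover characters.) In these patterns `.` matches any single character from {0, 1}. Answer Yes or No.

Every match must start with '1', but '000111001100001' does not.

No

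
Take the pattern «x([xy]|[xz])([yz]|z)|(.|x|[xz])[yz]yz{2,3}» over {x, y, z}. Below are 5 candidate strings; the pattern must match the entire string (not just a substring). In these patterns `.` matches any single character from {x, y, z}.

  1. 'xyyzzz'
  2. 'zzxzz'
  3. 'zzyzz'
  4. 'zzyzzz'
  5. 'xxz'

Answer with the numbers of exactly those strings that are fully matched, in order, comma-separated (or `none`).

1 → match
2 → no match
3 → match
4 → match
5 → match

1, 3, 4, 5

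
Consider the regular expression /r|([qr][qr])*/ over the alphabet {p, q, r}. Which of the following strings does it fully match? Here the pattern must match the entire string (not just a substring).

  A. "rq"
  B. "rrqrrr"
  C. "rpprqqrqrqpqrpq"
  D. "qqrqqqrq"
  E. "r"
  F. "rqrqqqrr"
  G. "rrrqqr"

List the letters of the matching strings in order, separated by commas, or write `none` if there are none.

A → match
B → match
C → no match
D → match
E → match
F → match
G → match

A, B, D, E, F, G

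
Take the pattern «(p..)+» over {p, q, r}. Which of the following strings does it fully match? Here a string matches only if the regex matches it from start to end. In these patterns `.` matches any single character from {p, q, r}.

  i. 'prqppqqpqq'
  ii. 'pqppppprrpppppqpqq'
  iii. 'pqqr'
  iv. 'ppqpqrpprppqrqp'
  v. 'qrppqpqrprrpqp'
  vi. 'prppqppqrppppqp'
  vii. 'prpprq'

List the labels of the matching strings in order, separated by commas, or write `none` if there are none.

i → no match
ii → match
iii → no match
iv → no match
v → no match — must start with 'p'
vi → match
vii → match

ii, vi, vii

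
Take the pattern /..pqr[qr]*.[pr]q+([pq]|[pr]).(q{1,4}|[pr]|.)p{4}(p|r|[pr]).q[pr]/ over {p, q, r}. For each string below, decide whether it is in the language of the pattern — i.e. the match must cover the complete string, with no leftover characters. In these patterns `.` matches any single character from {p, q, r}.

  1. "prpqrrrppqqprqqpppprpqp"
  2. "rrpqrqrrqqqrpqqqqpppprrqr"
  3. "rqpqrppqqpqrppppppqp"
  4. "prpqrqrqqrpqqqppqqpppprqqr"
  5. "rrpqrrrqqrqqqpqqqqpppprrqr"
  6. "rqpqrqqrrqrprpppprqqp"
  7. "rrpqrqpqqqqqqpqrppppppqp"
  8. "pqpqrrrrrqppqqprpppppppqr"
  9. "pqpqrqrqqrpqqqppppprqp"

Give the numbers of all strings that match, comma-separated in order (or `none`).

1, 2, 3, 4, 5, 6, 7, 8, 9

1 → match
2 → match
3 → match
4 → match
5 → match
6 → match
7 → match
8 → match
9 → match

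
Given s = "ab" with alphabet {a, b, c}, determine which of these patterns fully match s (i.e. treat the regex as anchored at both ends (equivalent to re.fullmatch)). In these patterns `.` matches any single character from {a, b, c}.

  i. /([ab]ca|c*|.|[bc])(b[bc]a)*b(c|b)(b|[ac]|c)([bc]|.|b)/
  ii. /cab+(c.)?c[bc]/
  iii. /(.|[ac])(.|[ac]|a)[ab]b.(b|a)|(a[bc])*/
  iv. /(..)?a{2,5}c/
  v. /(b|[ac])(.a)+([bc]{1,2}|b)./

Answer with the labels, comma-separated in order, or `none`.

i → no match
ii → no match — must start with "cab"
iii → match
iv → no match — must end with "ac"
v → no match

iii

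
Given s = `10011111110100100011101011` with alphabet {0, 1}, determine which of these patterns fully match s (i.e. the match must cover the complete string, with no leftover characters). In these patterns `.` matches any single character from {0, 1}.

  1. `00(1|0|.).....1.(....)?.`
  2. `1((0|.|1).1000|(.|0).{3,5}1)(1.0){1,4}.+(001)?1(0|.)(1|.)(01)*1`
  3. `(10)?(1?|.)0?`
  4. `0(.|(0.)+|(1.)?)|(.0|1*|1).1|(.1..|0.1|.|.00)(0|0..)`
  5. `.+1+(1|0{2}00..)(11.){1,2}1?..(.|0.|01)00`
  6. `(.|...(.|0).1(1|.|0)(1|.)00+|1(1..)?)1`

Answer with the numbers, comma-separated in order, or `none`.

1 → no match — must start with `00`
2 → match
3 → no match
4 → no match
5 → no match — must end with `00`
6 → no match

2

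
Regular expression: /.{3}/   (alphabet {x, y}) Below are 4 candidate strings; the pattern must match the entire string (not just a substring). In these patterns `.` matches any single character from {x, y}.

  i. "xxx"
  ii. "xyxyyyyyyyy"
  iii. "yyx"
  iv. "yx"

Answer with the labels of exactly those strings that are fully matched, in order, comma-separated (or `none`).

i, iii

i → match
ii → no match
iii → match
iv → no match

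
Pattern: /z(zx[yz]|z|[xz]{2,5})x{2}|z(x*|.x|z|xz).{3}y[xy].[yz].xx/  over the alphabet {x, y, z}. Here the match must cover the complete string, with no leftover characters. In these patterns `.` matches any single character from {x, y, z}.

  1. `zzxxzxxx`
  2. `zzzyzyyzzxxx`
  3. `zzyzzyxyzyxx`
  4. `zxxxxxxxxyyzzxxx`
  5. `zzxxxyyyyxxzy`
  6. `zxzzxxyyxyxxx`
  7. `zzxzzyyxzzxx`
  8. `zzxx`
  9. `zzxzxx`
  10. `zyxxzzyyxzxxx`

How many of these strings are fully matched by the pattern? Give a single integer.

9

1. `zzxxzxxx` → match
2. `zzzyzyyzzxxx` → match
3. `zzyzzyxyzyxx` → match
4 → match
5 → no match
6 → match
7. `zzxzzyyxzzxx` → match
8. `zzxx` → match
9. `zzxzxx` → match
10 → match
Total matched: 9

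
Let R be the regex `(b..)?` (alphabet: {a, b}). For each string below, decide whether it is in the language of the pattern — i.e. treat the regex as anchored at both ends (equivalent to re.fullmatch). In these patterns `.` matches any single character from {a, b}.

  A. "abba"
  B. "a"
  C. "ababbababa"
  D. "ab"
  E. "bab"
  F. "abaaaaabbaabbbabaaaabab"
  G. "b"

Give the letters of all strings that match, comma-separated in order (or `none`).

A → no match
B → no match
C → no match
D → no match
E → match
F → no match
G → no match

E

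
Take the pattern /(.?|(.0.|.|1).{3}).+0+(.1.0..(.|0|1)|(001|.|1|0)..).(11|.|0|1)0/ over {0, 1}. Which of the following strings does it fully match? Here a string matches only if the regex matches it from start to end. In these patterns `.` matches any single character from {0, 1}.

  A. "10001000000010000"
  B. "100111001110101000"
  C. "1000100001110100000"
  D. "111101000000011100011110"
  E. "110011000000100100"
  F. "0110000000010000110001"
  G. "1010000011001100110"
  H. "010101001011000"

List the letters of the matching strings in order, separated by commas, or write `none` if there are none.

A, B, C, D, E, G

A → match
B → match
C → match
D → match
E → match
F → no match — must end with "0"
G → match
H → no match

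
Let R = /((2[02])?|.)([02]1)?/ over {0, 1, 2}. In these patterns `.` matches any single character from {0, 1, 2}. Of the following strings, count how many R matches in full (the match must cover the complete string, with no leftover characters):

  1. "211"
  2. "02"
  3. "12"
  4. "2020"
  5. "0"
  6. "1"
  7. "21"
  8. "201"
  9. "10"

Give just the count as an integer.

4

1. "211" → no match
2. "02" → no match
3. "12" → no match
4. "2020" → no match
5. "0" → match
6. "1" → match
7. "21" → match
8. "201" → match
9. "10" → no match
Total matched: 4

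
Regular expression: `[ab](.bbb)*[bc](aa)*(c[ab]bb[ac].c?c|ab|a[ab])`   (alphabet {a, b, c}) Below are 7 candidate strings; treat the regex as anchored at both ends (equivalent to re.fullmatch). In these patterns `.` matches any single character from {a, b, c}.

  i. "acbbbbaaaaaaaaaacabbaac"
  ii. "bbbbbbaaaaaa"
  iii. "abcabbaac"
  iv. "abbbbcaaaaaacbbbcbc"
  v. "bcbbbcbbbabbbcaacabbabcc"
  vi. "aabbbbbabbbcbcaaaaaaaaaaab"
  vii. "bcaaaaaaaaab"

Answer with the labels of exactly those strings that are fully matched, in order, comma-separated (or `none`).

i, ii, iii, iv, v, vii

i → match
ii → match
iii → match
iv → match
v → match
vi → no match
vii → match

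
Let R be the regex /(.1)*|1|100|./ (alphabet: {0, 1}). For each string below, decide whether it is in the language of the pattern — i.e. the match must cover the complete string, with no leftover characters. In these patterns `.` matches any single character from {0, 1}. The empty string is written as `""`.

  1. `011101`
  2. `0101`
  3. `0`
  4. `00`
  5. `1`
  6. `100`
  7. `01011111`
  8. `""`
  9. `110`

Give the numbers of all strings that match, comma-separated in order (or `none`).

1 → match
2 → match
3 → match
4 → no match
5 → match
6 → match
7 → match
8 → match
9 → no match

1, 2, 3, 5, 6, 7, 8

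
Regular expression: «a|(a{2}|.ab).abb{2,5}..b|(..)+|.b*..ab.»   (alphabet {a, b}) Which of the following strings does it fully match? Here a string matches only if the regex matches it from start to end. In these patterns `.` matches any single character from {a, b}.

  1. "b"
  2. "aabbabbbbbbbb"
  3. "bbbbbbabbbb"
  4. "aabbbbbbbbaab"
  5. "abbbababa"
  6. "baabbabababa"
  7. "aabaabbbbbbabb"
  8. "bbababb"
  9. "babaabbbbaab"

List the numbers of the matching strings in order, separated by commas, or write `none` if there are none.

2, 5, 6, 7, 8, 9

1 → no match
2 → match
3 → no match
4 → no match
5 → match
6 → match
7 → match
8 → match
9 → match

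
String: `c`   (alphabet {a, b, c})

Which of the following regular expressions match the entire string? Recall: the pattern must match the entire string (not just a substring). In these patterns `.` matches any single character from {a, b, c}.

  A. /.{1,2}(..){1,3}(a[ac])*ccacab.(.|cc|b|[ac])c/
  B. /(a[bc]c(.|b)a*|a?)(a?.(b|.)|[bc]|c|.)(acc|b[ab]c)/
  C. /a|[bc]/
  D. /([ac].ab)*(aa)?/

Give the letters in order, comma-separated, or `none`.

C

A → no match
B → no match
C → match
D → no match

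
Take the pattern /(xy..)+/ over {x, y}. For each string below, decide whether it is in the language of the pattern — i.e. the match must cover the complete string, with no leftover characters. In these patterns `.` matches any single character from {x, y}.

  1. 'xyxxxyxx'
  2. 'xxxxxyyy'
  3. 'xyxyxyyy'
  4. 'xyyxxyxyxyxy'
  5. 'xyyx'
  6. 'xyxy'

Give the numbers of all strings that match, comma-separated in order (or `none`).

1 → match
2 → no match — must start with 'xy'
3 → match
4 → match
5 → match
6 → match

1, 3, 4, 5, 6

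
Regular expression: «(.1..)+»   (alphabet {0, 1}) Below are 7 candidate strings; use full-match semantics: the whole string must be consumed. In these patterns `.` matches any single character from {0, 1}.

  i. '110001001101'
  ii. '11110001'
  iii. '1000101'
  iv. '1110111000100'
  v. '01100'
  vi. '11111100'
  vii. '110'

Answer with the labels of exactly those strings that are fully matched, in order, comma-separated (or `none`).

i → match
ii → no match
iii → no match
iv → no match
v → no match
vi → match
vii → no match

i, vi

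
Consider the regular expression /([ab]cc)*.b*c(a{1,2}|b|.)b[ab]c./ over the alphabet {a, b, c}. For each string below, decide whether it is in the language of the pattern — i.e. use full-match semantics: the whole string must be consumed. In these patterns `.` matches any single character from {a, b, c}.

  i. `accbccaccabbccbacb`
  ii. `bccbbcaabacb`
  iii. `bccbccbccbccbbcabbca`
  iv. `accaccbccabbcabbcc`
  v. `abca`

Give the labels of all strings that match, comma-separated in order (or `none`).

i → match
ii → match
iii → match
iv → match
v → no match

i, ii, iii, iv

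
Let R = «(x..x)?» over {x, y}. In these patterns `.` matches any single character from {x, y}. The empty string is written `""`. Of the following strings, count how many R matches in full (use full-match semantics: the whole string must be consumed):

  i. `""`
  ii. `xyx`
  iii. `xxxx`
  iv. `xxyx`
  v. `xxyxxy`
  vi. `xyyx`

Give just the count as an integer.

4

i → match
ii → no match
iii → match
iv → match
v → no match
vi → match
Total matched: 4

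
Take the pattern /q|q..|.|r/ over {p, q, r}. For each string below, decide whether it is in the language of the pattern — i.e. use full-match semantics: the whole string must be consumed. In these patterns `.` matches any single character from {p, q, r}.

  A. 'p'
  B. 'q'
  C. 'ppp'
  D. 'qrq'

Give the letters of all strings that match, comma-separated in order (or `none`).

A, B, D

A → match
B → match
C → no match
D → match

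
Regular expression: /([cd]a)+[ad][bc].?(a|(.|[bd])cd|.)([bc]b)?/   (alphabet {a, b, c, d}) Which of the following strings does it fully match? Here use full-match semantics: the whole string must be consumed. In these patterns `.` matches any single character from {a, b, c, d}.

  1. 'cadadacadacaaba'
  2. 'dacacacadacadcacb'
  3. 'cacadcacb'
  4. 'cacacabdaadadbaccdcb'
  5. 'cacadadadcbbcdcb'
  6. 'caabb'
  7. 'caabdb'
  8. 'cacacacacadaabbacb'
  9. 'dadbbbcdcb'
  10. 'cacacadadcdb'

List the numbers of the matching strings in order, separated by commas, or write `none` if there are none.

1, 2, 3, 5, 6, 7, 8, 9, 10

1 → match
2 → match
3 → match
4 → no match
5 → match
6 → match
7 → match
8 → match
9 → match
10 → match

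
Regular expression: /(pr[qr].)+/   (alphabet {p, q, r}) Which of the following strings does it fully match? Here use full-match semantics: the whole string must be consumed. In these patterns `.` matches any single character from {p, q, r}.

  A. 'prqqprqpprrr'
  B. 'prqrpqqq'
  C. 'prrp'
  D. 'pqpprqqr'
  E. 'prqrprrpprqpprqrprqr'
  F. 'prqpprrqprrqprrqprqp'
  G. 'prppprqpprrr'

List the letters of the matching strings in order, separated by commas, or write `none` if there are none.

A, C, E, F

A → match
B → no match
C → match
D → no match — must start with 'pr'
E → match
F → match
G → no match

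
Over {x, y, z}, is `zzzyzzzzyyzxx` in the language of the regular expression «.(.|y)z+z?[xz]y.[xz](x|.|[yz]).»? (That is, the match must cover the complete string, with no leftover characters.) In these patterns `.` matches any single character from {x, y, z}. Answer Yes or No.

No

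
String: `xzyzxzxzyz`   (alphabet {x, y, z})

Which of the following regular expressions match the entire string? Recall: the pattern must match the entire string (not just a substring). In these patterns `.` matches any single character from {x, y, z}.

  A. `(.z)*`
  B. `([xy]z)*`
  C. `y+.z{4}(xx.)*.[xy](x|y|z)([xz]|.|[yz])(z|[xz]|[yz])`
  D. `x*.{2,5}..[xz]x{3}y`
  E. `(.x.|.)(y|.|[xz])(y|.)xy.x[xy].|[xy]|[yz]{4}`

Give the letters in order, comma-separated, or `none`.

A → match
B → match
C → no match — must start with `y`
D → no match — must end with `xy`
E → no match

A, B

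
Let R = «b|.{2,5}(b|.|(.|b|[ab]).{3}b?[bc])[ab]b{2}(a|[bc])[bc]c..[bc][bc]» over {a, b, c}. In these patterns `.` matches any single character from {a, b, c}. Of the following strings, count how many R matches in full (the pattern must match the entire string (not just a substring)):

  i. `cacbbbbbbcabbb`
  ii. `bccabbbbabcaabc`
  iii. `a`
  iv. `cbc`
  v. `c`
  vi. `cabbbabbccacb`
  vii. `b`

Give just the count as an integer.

i → match
ii → match
iii → no match
iv → no match
v → no match
vi → no match
vii → match
Total matched: 3

3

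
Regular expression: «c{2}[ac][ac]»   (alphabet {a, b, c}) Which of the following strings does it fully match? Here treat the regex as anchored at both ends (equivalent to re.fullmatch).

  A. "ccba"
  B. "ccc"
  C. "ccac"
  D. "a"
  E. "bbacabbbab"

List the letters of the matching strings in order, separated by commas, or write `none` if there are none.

C

A → no match
B → no match
C → match
D → no match — must start with "c"
E → no match — must start with "c"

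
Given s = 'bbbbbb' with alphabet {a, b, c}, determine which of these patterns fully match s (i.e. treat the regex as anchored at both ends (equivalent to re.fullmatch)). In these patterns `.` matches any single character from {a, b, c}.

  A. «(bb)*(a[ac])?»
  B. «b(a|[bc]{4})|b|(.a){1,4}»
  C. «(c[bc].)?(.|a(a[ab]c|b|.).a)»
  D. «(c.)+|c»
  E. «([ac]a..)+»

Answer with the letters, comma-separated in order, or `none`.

A → match
B → no match
C → no match
D → no match — must start with 'c'
E → no match

A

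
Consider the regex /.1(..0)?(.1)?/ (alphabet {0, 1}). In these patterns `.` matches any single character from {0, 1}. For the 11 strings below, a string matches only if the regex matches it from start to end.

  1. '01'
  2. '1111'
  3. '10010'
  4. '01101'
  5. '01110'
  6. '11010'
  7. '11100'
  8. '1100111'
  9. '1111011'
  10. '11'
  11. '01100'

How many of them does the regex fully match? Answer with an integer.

1. '01' → match
2. '1111' → match
3. '10010' → no match
4. '01101' → no match
5. '01110' → match
6. '11010' → match
7. '11100' → match
8. '1100111' → no match
9. '1111011' → match
10. '11' → match
11. '01100' → match
Total matched: 8

8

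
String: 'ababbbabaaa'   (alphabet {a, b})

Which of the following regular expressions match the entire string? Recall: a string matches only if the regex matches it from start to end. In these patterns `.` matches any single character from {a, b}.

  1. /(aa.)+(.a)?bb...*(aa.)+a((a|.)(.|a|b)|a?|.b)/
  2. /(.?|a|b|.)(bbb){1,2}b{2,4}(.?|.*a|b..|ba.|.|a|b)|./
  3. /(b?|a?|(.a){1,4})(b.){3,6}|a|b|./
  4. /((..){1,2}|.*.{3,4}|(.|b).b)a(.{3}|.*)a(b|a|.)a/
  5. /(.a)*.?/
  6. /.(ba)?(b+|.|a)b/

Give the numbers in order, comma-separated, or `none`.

4

1 → no match — must start with 'aa'
2 → no match
3 → no match
4 → match
5 → no match
6 → no match — must end with 'b'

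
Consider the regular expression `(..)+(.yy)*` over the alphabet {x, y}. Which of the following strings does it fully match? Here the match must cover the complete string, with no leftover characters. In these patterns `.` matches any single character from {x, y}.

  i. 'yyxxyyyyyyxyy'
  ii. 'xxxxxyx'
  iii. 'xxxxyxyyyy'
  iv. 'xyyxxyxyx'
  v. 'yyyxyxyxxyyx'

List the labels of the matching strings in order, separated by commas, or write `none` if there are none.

i, iii, v

i → match
ii. 'xxxxxyx' → no match
iii. 'xxxxyxyyyy' → match
iv. 'xyyxxyxyx' → no match
v. 'yyyxyxyxxyyx' → match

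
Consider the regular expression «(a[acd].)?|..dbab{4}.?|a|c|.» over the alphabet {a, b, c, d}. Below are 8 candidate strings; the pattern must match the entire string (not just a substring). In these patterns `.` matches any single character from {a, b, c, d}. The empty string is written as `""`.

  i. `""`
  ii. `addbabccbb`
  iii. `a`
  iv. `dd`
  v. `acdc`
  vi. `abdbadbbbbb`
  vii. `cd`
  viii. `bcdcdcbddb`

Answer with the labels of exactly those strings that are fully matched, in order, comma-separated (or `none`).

i → match
ii → no match
iii → match
iv → no match
v → no match
vi → no match
vii → no match
viii → no match

i, iii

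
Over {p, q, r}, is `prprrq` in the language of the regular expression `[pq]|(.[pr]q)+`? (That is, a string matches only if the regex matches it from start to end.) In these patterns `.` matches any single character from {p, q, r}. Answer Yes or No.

No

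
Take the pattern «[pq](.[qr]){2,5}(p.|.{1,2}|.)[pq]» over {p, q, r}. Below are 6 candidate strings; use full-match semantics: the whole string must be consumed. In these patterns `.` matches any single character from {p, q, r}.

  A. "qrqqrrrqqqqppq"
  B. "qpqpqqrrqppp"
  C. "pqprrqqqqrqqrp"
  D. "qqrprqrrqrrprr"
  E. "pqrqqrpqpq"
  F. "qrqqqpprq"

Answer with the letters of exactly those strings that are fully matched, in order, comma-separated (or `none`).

A, B

A → match
B → match
C → no match
D → no match
E → no match
F → no match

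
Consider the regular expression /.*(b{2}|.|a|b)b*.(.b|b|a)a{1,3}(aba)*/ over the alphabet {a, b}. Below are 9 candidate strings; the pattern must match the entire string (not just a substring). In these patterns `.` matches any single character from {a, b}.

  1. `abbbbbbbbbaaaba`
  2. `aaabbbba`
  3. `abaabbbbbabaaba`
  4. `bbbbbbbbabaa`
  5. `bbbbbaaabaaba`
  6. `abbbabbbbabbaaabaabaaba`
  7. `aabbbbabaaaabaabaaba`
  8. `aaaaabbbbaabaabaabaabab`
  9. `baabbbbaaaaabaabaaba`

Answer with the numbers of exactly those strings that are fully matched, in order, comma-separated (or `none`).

1, 2, 3, 4, 5, 6, 7, 9

1 → match
2 → match
3 → match
4 → match
5 → match
6 → match
7 → match
8 → no match
9 → match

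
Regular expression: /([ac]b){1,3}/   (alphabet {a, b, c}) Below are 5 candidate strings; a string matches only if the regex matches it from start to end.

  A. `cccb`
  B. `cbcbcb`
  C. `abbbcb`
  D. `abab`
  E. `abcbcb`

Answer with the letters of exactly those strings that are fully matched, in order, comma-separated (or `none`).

A → no match
B → match
C → no match
D → match
E → match

B, D, E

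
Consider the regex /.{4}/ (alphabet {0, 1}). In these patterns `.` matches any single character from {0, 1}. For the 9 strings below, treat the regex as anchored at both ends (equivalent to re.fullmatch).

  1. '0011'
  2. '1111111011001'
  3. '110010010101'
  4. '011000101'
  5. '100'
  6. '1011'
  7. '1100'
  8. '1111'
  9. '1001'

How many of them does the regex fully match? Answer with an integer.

1. '0011' → match
2 → no match
3. '110010010101' → no match
4. '011000101' → no match
5. '100' → no match
6. '1011' → match
7. '1100' → match
8. '1111' → match
9. '1001' → match
Total matched: 5

5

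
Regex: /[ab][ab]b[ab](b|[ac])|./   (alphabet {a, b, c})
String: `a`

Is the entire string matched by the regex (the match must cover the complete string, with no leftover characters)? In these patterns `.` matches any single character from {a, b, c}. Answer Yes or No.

Yes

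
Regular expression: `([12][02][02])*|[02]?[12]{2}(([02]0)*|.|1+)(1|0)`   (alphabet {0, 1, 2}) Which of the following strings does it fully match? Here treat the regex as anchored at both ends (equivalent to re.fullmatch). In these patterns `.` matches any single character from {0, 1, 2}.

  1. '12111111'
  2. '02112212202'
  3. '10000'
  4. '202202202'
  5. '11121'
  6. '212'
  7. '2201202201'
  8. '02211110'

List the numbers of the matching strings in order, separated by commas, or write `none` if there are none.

1, 4, 8

1. '12111111' → match
2. '02112212202' → no match
3. '10000' → no match
4. '202202202' → match
5. '11121' → no match
6. '212' → no match
7. '2201202201' → no match
8. '02211110' → match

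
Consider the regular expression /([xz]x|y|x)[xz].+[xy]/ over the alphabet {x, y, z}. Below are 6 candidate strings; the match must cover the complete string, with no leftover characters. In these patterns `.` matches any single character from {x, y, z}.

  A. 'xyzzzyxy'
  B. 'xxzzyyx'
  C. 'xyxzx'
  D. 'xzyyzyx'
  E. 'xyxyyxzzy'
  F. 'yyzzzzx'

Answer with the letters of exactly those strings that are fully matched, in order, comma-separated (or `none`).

A → no match
B → match
C → no match
D → match
E → no match
F → no match

B, D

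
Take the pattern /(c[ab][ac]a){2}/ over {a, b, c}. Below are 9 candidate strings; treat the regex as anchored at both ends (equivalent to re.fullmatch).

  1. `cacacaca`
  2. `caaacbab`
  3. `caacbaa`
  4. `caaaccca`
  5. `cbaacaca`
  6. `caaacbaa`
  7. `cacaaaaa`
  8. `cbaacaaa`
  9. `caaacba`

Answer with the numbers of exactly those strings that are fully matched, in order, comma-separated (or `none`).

1, 5, 6, 8

1 → match
2 → no match — must end with `a`
3 → no match
4 → no match
5 → match
6 → match
7 → no match
8 → match
9 → no match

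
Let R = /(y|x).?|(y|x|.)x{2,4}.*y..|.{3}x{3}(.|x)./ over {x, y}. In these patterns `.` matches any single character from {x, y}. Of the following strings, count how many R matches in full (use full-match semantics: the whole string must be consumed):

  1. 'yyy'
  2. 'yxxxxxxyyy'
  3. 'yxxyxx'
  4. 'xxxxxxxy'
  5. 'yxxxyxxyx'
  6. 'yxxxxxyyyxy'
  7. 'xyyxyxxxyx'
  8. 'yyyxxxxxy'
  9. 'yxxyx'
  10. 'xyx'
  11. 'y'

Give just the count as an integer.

5

1. 'yyy' → no match
2. 'yxxxxxxyyy' → match
3. 'yxxyxx' → match
4. 'xxxxxxxy' → match
5. 'yxxxyxxyx' → no match
6. 'yxxxxxyyyxy' → match
7. 'xyyxyxxxyx' → no match
8. 'yyyxxxxxy' → no match
9. 'yxxyx' → no match
10. 'xyx' → no match
11. 'y' → match
Total matched: 5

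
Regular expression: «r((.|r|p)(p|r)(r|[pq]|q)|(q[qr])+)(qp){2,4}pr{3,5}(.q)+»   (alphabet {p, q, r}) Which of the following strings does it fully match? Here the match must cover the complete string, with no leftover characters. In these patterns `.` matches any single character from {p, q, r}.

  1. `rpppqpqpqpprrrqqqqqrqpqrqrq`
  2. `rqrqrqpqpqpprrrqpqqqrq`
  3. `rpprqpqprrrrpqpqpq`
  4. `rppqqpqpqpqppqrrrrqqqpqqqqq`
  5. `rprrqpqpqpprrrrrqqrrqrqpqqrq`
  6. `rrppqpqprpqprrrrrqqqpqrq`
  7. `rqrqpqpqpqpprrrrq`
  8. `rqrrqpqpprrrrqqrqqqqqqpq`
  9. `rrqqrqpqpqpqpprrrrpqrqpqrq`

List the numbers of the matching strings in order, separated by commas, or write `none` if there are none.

7

1 → no match
2 → no match
3 → no match
4 → no match
5 → no match
6 → no match
7 → match
8 → no match
9 → no match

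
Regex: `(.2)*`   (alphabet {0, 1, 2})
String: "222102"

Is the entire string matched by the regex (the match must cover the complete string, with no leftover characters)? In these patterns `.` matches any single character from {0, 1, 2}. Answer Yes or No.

No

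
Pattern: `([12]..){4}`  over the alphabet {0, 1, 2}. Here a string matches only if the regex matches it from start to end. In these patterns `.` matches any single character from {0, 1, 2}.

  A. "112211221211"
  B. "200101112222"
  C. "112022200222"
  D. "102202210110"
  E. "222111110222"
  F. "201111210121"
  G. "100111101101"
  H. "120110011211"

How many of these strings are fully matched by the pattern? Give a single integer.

6

A → match
B → match
C → no match
D → match
E → match
F → match
G → match
H → no match
Total matched: 6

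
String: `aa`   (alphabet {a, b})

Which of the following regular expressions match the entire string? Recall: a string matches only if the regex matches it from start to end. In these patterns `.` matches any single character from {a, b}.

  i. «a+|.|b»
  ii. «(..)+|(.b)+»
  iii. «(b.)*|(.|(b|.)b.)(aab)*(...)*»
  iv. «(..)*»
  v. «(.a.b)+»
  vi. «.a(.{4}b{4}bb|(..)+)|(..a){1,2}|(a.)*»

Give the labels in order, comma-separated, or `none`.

i, ii, iv, vi

i → match
ii → match
iii → no match
iv → match
v → no match — must end with `b`
vi → match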